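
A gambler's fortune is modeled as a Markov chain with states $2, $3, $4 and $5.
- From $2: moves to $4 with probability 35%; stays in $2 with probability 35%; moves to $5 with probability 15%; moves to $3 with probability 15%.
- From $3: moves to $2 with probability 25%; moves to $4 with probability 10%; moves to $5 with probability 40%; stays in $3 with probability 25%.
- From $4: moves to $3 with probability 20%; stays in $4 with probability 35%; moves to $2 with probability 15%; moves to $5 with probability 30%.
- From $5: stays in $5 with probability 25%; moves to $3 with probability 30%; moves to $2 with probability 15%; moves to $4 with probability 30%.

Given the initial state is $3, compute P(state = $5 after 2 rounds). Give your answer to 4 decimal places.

Propagate the distribution vector 2 rounds from $3.
After 0 rounds: (0.0000, 1.0000, 0.0000, 0.0000)
After 1 round: (0.2500, 0.2500, 0.1000, 0.4000)
After 2 rounds: (0.2250, 0.2400, 0.2675, 0.2675)
P(in $5 after 2 rounds) = 0.2675

0.2675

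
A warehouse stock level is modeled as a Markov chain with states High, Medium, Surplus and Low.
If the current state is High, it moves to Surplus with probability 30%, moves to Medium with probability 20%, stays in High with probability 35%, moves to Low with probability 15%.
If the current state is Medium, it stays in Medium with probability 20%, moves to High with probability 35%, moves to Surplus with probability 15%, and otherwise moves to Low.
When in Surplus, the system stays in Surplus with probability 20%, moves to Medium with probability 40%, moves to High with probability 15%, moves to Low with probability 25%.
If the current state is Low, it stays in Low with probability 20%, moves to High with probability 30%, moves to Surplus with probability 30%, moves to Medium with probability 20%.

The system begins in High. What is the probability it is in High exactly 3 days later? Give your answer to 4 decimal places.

Propagate the distribution vector 3 days from High.
After 0 days: (1.0000, 0.0000, 0.0000, 0.0000)
After 1 day: (0.3500, 0.2000, 0.3000, 0.1500)
After 2 days: (0.2825, 0.2600, 0.2400, 0.2175)
After 3 days: (0.2911, 0.2480, 0.2370, 0.2239)
P(in High after 3 days) = 0.2911

0.2911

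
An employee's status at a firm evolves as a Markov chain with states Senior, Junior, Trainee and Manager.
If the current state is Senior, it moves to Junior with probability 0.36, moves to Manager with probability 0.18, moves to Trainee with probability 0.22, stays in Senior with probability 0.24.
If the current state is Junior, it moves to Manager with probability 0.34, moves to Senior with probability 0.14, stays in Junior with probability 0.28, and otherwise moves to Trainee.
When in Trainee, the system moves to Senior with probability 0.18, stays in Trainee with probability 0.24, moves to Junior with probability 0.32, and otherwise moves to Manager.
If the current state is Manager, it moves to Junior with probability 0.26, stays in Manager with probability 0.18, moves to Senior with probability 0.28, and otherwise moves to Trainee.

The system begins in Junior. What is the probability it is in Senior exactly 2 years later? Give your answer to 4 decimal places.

0.2112

Propagate the distribution vector 2 years from Junior.
After 0 years: (0.0000, 1.0000, 0.0000, 0.0000)
After 1 year: (0.1400, 0.2800, 0.2400, 0.3400)
After 2 years: (0.2112, 0.2940, 0.2508, 0.2440)
P(in Senior after 2 years) = 0.2112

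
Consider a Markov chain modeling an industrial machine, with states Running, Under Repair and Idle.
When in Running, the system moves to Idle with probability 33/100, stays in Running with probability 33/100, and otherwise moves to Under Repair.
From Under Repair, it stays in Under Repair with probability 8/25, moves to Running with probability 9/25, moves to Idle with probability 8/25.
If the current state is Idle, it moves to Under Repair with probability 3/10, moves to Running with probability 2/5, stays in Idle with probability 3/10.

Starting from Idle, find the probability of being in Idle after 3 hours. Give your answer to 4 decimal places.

Propagate the distribution vector 3 hours from Idle.
After 0 hours: (0.0000, 0.0000, 1.0000)
After 1 hour: (0.4000, 0.3000, 0.3000)
After 2 hours: (0.3600, 0.3220, 0.3180)
After 3 hours: (0.3619, 0.3208, 0.3172)
P(in Idle after 3 hours) = 0.3172

0.3172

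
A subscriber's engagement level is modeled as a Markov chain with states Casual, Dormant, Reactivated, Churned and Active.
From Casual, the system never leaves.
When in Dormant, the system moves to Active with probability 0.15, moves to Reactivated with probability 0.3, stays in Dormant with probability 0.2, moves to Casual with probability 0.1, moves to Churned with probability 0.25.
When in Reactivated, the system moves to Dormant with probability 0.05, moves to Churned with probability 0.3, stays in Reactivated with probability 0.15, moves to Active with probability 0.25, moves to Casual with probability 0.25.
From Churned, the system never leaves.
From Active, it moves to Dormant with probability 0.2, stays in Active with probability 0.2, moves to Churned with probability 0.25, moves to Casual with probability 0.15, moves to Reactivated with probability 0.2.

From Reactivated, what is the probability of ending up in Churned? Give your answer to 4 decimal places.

0.5719

Let h(s) be the probability of absorption at Churned starting from transient state s. Then h(Churned) = 1 and h(Casual) = 0. By first-step analysis:
h(Dormant) = 0.1·0 + 0.2·h(Dormant) + 0.3·h(Reactivated) + 0.25·1 + 0.15·h(Active)
h(Reactivated) = 0.25·0 + 0.05·h(Dormant) + 0.15·h(Reactivated) + 0.3·1 + 0.25·h(Active)
h(Active) = 0.15·0 + 0.2·h(Dormant) + 0.2·h(Reactivated) + 0.25·1 + 0.2·h(Active)
Solving: h(Dormant) = 0.6425, h(Reactivated) = 0.5719, h(Active) = 0.6161.
Starting from Reactivated, the probability is 0.5719.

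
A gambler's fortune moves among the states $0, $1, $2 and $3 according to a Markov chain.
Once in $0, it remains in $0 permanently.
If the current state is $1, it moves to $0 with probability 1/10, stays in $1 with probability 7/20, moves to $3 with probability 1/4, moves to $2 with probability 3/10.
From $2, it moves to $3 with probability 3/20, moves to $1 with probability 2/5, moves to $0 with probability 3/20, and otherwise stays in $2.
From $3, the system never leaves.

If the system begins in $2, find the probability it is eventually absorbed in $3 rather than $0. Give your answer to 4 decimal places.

Let h(s) be the probability of absorption at $3 starting from transient state s. Then h($3) = 1 and h($0) = 0. By first-step analysis:
h($1) = 0.1·0 + 0.35·h($1) + 0.3·h($2) + 0.25·1
h($2) = 0.15·0 + 0.4·h($1) + 0.3·h($2) + 0.15·1
Solving: h($1) = 0.6567, h($2) = 0.5896.
Starting from $2, the probability is 0.5896.

0.5896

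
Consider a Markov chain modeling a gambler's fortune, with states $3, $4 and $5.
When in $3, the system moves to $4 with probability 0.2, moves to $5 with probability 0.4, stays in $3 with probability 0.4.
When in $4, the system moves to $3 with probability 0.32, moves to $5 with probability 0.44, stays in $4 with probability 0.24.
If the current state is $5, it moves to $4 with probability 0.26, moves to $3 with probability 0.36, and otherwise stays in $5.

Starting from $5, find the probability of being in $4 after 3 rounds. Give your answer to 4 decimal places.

Propagate the distribution vector 3 rounds from $5.
After 0 rounds: (0.0000, 0.0000, 1.0000)
After 1 round: (0.3600, 0.2600, 0.3800)
After 2 rounds: (0.3640, 0.2332, 0.4028)
After 3 rounds: (0.3652, 0.2335, 0.4013)
P(in $4 after 3 rounds) = 0.2335

0.2335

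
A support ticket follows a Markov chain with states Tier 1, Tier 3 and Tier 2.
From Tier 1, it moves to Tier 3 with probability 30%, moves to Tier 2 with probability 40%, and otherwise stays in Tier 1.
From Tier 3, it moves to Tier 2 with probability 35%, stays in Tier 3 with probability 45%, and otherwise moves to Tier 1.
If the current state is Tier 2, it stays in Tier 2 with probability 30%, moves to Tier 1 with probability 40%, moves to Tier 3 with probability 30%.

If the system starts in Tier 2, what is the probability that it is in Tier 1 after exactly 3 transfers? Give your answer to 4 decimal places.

Propagate the distribution vector 3 transfers from Tier 2.
After 0 transfers: (0.0000, 0.0000, 1.0000)
After 1 transfer: (0.4000, 0.3000, 0.3000)
After 2 transfers: (0.3000, 0.3450, 0.3550)
After 3 transfers: (0.3010, 0.3518, 0.3473)
P(in Tier 1 after 3 transfers) = 0.3010

0.3010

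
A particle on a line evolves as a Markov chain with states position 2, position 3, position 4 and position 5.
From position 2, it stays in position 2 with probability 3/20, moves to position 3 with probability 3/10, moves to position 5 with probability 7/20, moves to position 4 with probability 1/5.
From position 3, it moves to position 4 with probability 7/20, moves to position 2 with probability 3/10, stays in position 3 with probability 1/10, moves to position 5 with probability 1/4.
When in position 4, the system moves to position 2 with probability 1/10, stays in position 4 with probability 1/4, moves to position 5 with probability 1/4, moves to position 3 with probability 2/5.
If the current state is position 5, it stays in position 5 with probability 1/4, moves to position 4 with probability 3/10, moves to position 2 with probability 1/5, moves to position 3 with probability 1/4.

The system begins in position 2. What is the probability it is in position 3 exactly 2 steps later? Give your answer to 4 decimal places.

Propagate the distribution vector 2 steps from position 2.
After 0 steps: (1.0000, 0.0000, 0.0000, 0.0000)
After 1 step: (0.1500, 0.3000, 0.2000, 0.3500)
After 2 steps: (0.2025, 0.2425, 0.2900, 0.2650)
P(in position 3 after 2 steps) = 0.2425

0.2425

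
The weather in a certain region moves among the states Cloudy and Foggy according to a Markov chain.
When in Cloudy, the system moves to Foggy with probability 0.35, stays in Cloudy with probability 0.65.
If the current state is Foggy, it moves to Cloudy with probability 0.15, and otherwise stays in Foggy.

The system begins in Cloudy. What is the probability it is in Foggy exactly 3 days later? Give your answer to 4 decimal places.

0.6125

Propagate the distribution vector 3 days from Cloudy.
After 0 days: (1.0000, 0.0000)
After 1 day: (0.6500, 0.3500)
After 2 days: (0.4750, 0.5250)
After 3 days: (0.3875, 0.6125)
P(in Foggy after 3 days) = 0.6125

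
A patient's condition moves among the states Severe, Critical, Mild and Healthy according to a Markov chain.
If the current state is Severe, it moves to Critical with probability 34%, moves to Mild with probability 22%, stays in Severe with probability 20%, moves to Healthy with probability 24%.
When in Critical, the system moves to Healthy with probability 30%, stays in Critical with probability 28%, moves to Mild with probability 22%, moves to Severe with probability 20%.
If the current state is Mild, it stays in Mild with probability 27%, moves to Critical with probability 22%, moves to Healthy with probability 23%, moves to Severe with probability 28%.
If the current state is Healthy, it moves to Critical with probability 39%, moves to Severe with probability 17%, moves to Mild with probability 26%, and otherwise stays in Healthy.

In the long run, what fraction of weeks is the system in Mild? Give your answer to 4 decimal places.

0.2417

Let the stationary distribution be π with π = πP and π_1 + π_2 + π_3 + π_4 = 1.
π_1 = 0.2·π_1 + 0.2·π_2 + 0.28·π_3 + 0.17·π_4
π_2 = 0.34·π_1 + 0.28·π_2 + 0.22·π_3 + 0.39·π_4
π_3 = 0.22·π_1 + 0.22·π_2 + 0.27·π_3 + 0.26·π_4
Solving with the normalization constraint gives π = (0.2121, 0.3048, 0.2417, 0.2414).
So the stationary probability of Mild is 0.2417.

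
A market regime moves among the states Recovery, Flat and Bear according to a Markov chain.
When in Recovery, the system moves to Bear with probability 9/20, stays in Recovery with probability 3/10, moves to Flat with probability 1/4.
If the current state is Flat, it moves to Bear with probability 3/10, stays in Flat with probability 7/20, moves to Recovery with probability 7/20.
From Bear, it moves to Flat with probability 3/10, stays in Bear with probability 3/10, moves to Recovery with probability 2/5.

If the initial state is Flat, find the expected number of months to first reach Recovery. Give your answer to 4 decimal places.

Let t(s) be the expected number of months to first reach Recovery from state s, with t(Recovery) = 0. Conditioning on the first month:
t(Flat) = 1 + 0.35·t(Flat) + 0.3·t(Bear)
t(Bear) = 1 + 0.3·t(Flat) + 0.3·t(Bear)
Solving: t(Flat) = 2.7397, t(Bear) = 2.6027.
Expected months from Flat to Recovery: 2.7397.

2.7397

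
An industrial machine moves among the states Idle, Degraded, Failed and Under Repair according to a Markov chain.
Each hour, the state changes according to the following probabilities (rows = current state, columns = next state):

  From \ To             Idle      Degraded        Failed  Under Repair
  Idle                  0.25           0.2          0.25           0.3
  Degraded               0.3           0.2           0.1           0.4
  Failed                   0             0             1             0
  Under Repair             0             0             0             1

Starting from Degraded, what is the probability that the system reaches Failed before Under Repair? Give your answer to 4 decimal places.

0.2778

Let h(s) be the probability of absorption at Failed starting from transient state s. Then h(Failed) = 1 and h(Under Repair) = 0. By first-step analysis:
h(Idle) = 0.25·h(Idle) + 0.2·h(Degraded) + 0.25·1 + 0.3·0
h(Degraded) = 0.3·h(Idle) + 0.2·h(Degraded) + 0.1·1 + 0.4·0
Solving: h(Idle) = 0.4074, h(Degraded) = 0.2778.
Starting from Degraded, the probability is 0.2778.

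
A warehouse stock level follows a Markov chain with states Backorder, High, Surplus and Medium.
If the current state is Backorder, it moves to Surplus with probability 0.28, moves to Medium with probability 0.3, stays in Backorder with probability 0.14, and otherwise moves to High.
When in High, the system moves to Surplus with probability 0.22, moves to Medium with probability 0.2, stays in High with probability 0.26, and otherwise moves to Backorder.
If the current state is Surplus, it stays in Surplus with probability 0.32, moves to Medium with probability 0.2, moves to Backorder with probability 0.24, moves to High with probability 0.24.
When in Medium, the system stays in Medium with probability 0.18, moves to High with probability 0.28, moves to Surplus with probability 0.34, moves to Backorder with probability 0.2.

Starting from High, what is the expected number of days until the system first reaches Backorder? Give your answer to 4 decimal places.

3.6387

Let t(s) be the expected number of days to first reach Backorder from state s, with t(Backorder) = 0. Conditioning on the first day:
t(High) = 1 + 0.26·t(High) + 0.22·t(Surplus) + 0.2·t(Medium)
t(Surplus) = 1 + 0.24·t(High) + 0.32·t(Surplus) + 0.2·t(Medium)
t(Medium) = 1 + 0.28·t(High) + 0.34·t(Surplus) + 0.18·t(Medium)
Solving: t(High) = 3.6387, t(Surplus) = 3.9621, t(Medium) = 4.1048.
Expected days from High to Backorder: 3.6387.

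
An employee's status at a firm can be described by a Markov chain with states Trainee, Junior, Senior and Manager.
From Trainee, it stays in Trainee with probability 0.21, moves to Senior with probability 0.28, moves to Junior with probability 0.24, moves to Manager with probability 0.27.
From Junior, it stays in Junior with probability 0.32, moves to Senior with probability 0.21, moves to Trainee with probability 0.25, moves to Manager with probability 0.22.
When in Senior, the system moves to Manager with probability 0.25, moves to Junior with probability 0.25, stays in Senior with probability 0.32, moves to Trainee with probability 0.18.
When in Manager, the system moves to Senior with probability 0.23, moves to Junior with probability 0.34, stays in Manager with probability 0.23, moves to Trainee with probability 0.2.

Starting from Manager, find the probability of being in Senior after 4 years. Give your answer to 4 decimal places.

Propagate the distribution vector 4 years from Manager.
After 0 years: (0.0000, 0.0000, 0.0000, 1.0000)
After 1 year: (0.2000, 0.3400, 0.2300, 0.2300)
After 2 years: (0.2144, 0.2925, 0.2539, 0.2392)
After 3 years: (0.2117, 0.2899, 0.2577, 0.2407)
After 4 years: (0.2115, 0.2898, 0.2580, 0.2407)
P(in Senior after 4 years) = 0.2580

0.2580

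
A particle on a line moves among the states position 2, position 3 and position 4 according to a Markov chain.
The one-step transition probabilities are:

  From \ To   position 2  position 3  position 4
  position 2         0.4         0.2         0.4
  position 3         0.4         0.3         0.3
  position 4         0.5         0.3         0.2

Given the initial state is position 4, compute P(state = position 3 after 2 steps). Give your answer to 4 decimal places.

Sum over the intermediate state after 1 step:
P = P(position 4→position 2)·P(position 2→position 3) + P(position 4→position 3)·P(position 3→position 3) + P(position 4→position 4)·P(position 4→position 3)
  = 0.5×0.2 + 0.3×0.3 + 0.2×0.3
  = 0.1000 + 0.0900 + 0.0600 = 0.2500

0.2500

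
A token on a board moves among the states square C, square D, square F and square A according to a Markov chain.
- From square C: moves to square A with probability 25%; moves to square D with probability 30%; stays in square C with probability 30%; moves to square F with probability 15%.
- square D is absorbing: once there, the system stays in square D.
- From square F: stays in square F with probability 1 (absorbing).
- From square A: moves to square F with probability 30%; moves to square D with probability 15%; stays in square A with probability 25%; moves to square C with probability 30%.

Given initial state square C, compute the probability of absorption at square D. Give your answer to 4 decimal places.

0.5833

Let h(s) be the probability of absorption at square D starting from transient state s. Then h(square D) = 1 and h(square F) = 0. By first-step analysis:
h(square C) = 0.3·h(square C) + 0.3·1 + 0.15·0 + 0.25·h(square A)
h(square A) = 0.3·h(square C) + 0.15·1 + 0.3·0 + 0.25·h(square A)
Solving: h(square C) = 0.5833, h(square A) = 0.4333.
Starting from square C, the probability is 0.5833.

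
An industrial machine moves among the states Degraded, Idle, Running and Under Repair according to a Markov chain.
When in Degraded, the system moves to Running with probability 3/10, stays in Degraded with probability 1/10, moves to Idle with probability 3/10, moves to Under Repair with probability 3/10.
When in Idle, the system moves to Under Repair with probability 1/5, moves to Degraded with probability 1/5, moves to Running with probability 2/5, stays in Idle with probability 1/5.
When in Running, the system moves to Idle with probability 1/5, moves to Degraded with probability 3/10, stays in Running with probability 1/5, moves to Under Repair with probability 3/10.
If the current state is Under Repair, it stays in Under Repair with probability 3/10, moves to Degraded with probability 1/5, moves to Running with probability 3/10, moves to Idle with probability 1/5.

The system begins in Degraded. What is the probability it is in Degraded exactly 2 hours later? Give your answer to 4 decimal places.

0.2200

Propagate the distribution vector 2 hours from Degraded.
After 0 hours: (1.0000, 0.0000, 0.0000, 0.0000)
After 1 hour: (0.1000, 0.3000, 0.3000, 0.3000)
After 2 hours: (0.2200, 0.2100, 0.3000, 0.2700)
P(in Degraded after 2 hours) = 0.2200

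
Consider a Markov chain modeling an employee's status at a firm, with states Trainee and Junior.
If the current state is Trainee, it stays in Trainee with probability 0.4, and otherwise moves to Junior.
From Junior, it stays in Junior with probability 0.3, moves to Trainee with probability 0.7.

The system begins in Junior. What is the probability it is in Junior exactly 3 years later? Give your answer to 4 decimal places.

Propagate the distribution vector 3 years from Junior.
After 0 years: (0.0000, 1.0000)
After 1 year: (0.7000, 0.3000)
After 2 years: (0.4900, 0.5100)
After 3 years: (0.5530, 0.4470)
P(in Junior after 3 years) = 0.4470

0.4470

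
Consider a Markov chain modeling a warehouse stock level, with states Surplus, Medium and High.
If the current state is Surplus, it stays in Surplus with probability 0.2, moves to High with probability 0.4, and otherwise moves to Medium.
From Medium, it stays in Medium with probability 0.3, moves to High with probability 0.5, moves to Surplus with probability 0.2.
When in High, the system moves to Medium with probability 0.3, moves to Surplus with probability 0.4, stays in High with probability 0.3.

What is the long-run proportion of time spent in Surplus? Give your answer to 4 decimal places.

Let the stationary distribution be π with π = πP and π_1 + π_2 + π_3 = 1.
π_1 = 0.2·π_1 + 0.2·π_2 + 0.4·π_3
π_2 = 0.4·π_1 + 0.3·π_2 + 0.3·π_3
Solving with the normalization constraint gives π = (0.2787, 0.3279, 0.3934).
So the stationary probability of Surplus is 0.2787.

0.2787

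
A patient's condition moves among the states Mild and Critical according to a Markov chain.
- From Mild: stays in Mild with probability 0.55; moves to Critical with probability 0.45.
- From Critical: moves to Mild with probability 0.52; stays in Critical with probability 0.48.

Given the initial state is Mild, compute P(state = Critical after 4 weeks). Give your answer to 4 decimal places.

Propagate the distribution vector 4 weeks from Mild.
After 0 weeks: (1.0000, 0.0000)
After 1 week: (0.5500, 0.4500)
After 2 weeks: (0.5365, 0.4635)
After 3 weeks: (0.5361, 0.4639)
After 4 weeks: (0.5361, 0.4639)
P(in Critical after 4 weeks) = 0.4639

0.4639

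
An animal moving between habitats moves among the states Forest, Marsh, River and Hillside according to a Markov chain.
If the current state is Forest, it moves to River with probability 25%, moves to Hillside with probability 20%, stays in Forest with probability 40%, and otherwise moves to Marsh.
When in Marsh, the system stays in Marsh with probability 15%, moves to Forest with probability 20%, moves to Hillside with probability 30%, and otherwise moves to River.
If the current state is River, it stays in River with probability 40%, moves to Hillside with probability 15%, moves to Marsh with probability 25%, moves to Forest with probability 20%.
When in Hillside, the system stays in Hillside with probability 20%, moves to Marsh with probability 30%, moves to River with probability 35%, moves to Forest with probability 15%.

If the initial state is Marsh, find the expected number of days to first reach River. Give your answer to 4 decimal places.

3.0621

Let t(s) be the expected number of days to first reach River from state s, with t(River) = 0. Conditioning on the first day:
t(Forest) = 1 + 0.4·t(Forest) + 0.15·t(Marsh) + 0.2·t(Hillside)
t(Marsh) = 1 + 0.2·t(Forest) + 0.15·t(Marsh) + 0.3·t(Hillside)
t(Hillside) = 1 + 0.15·t(Forest) + 0.3·t(Marsh) + 0.2·t(Hillside)
Solving: t(Forest) = 3.4471, t(Marsh) = 3.0621, t(Hillside) = 3.0446.
Expected days from Marsh to River: 3.0621.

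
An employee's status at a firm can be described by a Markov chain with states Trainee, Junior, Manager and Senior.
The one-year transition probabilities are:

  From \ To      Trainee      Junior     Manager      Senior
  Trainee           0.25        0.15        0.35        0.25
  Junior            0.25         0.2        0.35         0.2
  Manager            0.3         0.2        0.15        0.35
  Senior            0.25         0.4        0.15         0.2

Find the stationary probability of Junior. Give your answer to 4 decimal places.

0.2370

Let the stationary distribution be π with π = πP and π_1 + π_2 + π_3 + π_4 = 1.
π_1 = 0.25·π_1 + 0.25·π_2 + 0.3·π_3 + 0.25·π_4
π_2 = 0.15·π_1 + 0.2·π_2 + 0.2·π_3 + 0.4·π_4
π_3 = 0.35·π_1 + 0.35·π_2 + 0.15·π_3 + 0.15·π_4
Solving with the normalization constraint gives π = (0.2625, 0.2370, 0.2499, 0.2506).
So the stationary probability of Junior is 0.2370.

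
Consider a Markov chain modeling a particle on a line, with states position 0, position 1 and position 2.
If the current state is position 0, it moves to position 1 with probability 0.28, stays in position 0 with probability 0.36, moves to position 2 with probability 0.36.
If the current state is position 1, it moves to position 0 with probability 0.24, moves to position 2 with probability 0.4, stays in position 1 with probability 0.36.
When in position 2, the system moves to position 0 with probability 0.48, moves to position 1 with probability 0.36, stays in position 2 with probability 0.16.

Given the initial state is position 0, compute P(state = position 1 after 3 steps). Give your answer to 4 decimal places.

Propagate the distribution vector 3 steps from position 0.
After 0 steps: (1.0000, 0.0000, 0.0000)
After 1 step: (0.3600, 0.2800, 0.3600)
After 2 steps: (0.3696, 0.3312, 0.2992)
After 3 steps: (0.3562, 0.3304, 0.3134)
P(in position 1 after 3 steps) = 0.3304

0.3304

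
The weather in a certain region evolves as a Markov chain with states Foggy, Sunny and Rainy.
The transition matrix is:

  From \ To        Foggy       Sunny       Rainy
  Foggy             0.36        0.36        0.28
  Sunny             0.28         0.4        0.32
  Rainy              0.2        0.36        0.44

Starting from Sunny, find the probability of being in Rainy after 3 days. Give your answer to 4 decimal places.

0.3506

Propagate the distribution vector 3 days from Sunny.
After 0 days: (0.0000, 1.0000, 0.0000)
After 1 day: (0.2800, 0.4000, 0.3200)
After 2 days: (0.2768, 0.3760, 0.3472)
After 3 days: (0.2744, 0.3750, 0.3506)
P(in Rainy after 3 days) = 0.3506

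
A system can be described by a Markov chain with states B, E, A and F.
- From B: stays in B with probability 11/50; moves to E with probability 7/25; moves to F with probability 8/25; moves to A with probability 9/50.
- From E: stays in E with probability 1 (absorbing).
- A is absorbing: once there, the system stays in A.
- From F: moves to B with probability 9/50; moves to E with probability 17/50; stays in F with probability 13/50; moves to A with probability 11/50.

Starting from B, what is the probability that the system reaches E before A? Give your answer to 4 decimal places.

0.6082

Let h(s) be the probability of absorption at E starting from transient state s. Then h(E) = 1 and h(A) = 0. By first-step analysis:
h(B) = 0.22·h(B) + 0.28·1 + 0.18·0 + 0.32·h(F)
h(F) = 0.18·h(B) + 0.34·1 + 0.22·0 + 0.26·h(F)
Solving: h(B) = 0.6082, h(F) = 0.6074.
Starting from B, the probability is 0.6082.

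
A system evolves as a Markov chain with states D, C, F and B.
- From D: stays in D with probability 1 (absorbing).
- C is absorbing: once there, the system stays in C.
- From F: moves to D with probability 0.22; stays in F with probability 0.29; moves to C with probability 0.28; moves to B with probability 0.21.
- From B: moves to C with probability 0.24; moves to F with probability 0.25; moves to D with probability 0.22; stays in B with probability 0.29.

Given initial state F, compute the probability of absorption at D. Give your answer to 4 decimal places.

Let h(s) be the probability of absorption at D starting from transient state s. Then h(D) = 1 and h(C) = 0. By first-step analysis:
h(F) = 0.22·1 + 0.28·0 + 0.29·h(F) + 0.21·h(B)
h(B) = 0.22·1 + 0.24·0 + 0.25·h(F) + 0.29·h(B)
Solving: h(F) = 0.4482, h(B) = 0.4677.
Starting from F, the probability is 0.4482.

0.4482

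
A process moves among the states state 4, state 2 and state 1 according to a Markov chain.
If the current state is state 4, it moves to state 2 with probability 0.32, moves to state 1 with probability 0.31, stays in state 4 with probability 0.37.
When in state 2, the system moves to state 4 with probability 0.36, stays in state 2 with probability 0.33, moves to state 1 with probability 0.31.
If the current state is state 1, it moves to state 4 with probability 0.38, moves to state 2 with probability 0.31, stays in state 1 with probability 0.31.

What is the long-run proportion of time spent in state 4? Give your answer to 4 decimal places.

Let the stationary distribution be π with π = πP and π_1 + π_2 + π_3 = 1.
π_1 = 0.37·π_1 + 0.36·π_2 + 0.38·π_3
π_2 = 0.32·π_1 + 0.33·π_2 + 0.31·π_3
Solving with the normalization constraint gives π = (0.3699, 0.3201, 0.3100).
So the stationary probability of state 4 is 0.3699.

0.3699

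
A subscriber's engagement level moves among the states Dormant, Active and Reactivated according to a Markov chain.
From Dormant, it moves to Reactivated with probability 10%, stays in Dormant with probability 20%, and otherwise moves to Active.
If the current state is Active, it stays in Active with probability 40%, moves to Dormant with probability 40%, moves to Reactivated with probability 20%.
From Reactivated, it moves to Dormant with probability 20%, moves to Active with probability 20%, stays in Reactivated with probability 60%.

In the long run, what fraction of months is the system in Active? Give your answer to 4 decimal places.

Let the stationary distribution be π with π = πP and π_1 + π_2 + π_3 = 1.
π_1 = 0.2·π_1 + 0.4·π_2 + 0.2·π_3
π_2 = 0.7·π_1 + 0.4·π_2 + 0.2·π_3
Solving with the normalization constraint gives π = (0.2857, 0.4286, 0.2857).
So the stationary probability of Active is 0.4286.

0.4286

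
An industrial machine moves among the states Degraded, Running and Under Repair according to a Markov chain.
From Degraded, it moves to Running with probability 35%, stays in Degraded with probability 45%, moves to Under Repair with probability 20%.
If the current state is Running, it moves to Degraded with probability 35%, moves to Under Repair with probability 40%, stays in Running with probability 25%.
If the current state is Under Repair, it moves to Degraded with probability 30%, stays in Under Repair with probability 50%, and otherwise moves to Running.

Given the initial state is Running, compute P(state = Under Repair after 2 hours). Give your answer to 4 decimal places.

Sum over the intermediate state after 1 hour:
P = P(Running→Degraded)·P(Degraded→Under Repair) + P(Running→Running)·P(Running→Under Repair) + P(Running→Under Repair)·P(Under Repair→Under Repair)
  = 0.35×0.2 + 0.25×0.4 + 0.4×0.5
  = 0.0700 + 0.1000 + 0.2000 = 0.3700

0.3700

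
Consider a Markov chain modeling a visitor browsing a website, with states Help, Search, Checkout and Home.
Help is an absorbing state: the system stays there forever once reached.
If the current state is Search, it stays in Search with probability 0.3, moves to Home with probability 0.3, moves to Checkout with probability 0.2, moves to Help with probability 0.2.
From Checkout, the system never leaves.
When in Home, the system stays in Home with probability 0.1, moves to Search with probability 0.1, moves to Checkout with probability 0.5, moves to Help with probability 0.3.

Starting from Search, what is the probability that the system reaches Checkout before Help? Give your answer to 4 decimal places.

Let h(s) be the probability of absorption at Checkout starting from transient state s. Then h(Checkout) = 1 and h(Help) = 0. By first-step analysis:
h(Search) = 0.2·0 + 0.3·h(Search) + 0.2·1 + 0.3·h(Home)
h(Home) = 0.3·0 + 0.1·h(Search) + 0.5·1 + 0.1·h(Home)
Solving: h(Search) = 0.5500, h(Home) = 0.6167.
Starting from Search, the probability is 0.5500.

0.5500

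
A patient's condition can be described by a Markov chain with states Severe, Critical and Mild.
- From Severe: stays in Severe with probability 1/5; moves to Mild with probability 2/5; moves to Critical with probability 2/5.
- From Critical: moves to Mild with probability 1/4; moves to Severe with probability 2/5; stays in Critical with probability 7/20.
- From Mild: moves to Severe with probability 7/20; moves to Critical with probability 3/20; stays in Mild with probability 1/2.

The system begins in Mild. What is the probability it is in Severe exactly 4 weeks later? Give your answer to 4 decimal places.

0.3163

Propagate the distribution vector 4 weeks from Mild.
After 0 weeks: (0.0000, 0.0000, 1.0000)
After 1 week: (0.3500, 0.1500, 0.5000)
After 2 weeks: (0.3050, 0.2675, 0.4275)
After 3 weeks: (0.3176, 0.2798, 0.4026)
After 4 weeks: (0.3163, 0.2854, 0.3983)
P(in Severe after 4 weeks) = 0.3163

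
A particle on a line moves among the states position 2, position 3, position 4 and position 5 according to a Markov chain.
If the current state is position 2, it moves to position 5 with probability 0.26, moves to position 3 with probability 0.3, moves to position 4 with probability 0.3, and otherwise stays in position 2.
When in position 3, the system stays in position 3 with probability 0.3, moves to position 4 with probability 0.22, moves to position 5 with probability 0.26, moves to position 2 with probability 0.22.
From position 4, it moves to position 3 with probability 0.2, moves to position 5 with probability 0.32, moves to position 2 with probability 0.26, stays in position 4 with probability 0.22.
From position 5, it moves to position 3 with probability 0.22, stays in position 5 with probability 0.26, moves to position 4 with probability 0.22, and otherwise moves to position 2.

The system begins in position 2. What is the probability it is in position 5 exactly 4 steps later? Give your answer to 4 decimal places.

Propagate the distribution vector 4 steps from position 2.
After 0 steps: (1.0000, 0.0000, 0.0000, 0.0000)
After 1 step: (0.1400, 0.3000, 0.3000, 0.2600)
After 2 steps: (0.2416, 0.2492, 0.2312, 0.2780)
After 3 steps: (0.2322, 0.2546, 0.2393, 0.2739)
After 4 steps: (0.2329, 0.2542, 0.2386, 0.2744)
P(in position 5 after 4 steps) = 0.2744

0.2744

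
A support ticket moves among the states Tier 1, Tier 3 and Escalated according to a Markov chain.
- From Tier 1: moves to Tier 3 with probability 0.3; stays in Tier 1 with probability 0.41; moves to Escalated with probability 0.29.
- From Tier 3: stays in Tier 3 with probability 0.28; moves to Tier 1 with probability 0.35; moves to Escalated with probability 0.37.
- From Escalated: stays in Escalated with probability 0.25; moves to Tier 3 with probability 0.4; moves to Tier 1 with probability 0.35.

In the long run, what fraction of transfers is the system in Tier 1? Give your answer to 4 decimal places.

Let the stationary distribution be π with π = πP and π_1 + π_2 + π_3 = 1.
π_1 = 0.41·π_1 + 0.35·π_2 + 0.35·π_3
π_2 = 0.3·π_1 + 0.28·π_2 + 0.4·π_3
Solving with the normalization constraint gives π = (0.3723, 0.3239, 0.3038).
So the stationary probability of Tier 1 is 0.3723.

0.3723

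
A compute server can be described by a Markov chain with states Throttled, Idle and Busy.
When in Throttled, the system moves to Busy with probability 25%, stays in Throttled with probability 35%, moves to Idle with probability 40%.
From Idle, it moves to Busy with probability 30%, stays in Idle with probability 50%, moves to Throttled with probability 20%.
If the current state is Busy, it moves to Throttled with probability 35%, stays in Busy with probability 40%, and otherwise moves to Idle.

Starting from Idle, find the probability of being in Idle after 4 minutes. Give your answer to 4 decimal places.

0.3915

Propagate the distribution vector 4 minutes from Idle.
After 0 minutes: (0.0000, 1.0000, 0.0000)
After 1 minute: (0.2000, 0.5000, 0.3000)
After 2 minutes: (0.2750, 0.4050, 0.3200)
After 3 minutes: (0.2893, 0.3925, 0.3183)
After 4 minutes: (0.2911, 0.3915, 0.3174)
P(in Idle after 4 minutes) = 0.3915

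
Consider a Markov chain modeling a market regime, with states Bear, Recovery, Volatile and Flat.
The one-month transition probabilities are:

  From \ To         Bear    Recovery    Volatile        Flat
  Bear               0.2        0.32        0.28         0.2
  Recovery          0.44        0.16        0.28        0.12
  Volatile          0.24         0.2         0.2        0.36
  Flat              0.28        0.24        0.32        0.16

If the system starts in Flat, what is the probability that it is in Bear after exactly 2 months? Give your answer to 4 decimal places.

Propagate the distribution vector 2 months from Flat.
After 0 months: (0.0000, 0.0000, 0.0000, 1.0000)
After 1 month: (0.2800, 0.2400, 0.3200, 0.1600)
After 2 months: (0.2832, 0.2304, 0.2608, 0.2256)
P(in Bear after 2 months) = 0.2832

0.2832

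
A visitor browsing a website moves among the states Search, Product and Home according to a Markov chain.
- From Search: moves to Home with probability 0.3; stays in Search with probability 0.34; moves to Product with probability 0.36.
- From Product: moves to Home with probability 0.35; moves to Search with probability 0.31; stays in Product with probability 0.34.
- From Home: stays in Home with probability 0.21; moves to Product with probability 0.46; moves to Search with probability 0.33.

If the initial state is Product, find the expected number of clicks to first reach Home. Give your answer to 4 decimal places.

Let t(s) be the expected number of clicks to first reach Home from state s, with t(Home) = 0. Conditioning on the first click:
t(Search) = 1 + 0.34·t(Search) + 0.36·t(Product)
t(Product) = 1 + 0.31·t(Search) + 0.34·t(Product)
Solving: t(Search) = 3.1481, t(Product) = 2.9938.
Expected clicks from Product to Home: 2.9938.

2.9938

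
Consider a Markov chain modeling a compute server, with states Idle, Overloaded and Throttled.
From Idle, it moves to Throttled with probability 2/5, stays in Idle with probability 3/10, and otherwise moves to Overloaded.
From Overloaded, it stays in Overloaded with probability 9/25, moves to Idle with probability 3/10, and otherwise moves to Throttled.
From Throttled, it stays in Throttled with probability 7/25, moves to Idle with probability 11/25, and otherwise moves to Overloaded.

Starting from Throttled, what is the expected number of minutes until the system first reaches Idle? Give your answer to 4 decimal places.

2.5164

Let t(s) be the expected number of minutes to first reach Idle from state s, with t(Idle) = 0. Conditioning on the first minute:
t(Overloaded) = 1 + 0.36·t(Overloaded) + 0.34·t(Throttled)
t(Throttled) = 1 + 0.28·t(Overloaded) + 0.28·t(Throttled)
Solving: t(Overloaded) = 2.8993, t(Throttled) = 2.5164.
Expected minutes from Throttled to Idle: 2.5164.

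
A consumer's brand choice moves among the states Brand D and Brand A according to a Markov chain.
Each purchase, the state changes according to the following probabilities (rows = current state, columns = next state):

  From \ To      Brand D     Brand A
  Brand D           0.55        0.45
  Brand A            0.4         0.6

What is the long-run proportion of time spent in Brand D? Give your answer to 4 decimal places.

Let the stationary distribution be π with π = πP and π_1 + π_2 = 1.
π_1 = 0.55·π_1 + 0.4·π_2
Solving with the normalization constraint gives π = (0.4706, 0.5294).
So the stationary probability of Brand D is 0.4706.

0.4706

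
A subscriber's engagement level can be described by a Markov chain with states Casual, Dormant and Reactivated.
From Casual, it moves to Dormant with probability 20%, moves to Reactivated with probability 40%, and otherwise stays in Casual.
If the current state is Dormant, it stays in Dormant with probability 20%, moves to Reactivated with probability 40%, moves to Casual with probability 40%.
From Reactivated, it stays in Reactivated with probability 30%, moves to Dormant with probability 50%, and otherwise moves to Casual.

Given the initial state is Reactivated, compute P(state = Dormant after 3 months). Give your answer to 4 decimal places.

Propagate the distribution vector 3 months from Reactivated.
After 0 months: (0.0000, 0.0000, 1.0000)
After 1 month: (0.2000, 0.5000, 0.3000)
After 2 months: (0.3400, 0.2900, 0.3700)
After 3 months: (0.3260, 0.3110, 0.3630)
P(in Dormant after 3 months) = 0.3110

0.3110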